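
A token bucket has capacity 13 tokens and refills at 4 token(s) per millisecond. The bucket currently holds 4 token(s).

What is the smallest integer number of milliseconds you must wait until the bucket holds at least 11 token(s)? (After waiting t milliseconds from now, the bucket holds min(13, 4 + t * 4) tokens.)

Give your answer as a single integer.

Answer: 2

Derivation:
Need 4 + t * 4 >= 11, so t >= 7/4.
Smallest integer t = ceil(7/4) = 2.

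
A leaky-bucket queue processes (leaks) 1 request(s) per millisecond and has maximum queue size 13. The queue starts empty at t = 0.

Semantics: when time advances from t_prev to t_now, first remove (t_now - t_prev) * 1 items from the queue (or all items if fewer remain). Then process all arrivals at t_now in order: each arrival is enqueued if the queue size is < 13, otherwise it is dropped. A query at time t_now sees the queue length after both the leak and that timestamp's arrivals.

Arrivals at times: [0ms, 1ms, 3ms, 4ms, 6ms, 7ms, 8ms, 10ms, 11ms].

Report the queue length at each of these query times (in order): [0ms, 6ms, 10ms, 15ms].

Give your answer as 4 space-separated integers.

Queue lengths at query times:
  query t=0ms: backlog = 1
  query t=6ms: backlog = 1
  query t=10ms: backlog = 1
  query t=15ms: backlog = 0

Answer: 1 1 1 0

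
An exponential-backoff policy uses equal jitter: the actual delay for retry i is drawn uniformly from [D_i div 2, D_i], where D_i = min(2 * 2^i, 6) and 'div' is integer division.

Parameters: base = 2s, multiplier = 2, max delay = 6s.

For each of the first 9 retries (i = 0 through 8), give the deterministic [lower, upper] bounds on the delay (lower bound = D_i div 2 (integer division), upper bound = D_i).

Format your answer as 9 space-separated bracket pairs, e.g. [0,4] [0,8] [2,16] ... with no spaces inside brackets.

Computing bounds per retry:
  i=0: D_i=min(2*2^0,6)=2, bounds=[1,2]
  i=1: D_i=min(2*2^1,6)=4, bounds=[2,4]
  i=2: D_i=min(2*2^2,6)=6, bounds=[3,6]
  i=3: D_i=min(2*2^3,6)=6, bounds=[3,6]
  i=4: D_i=min(2*2^4,6)=6, bounds=[3,6]
  i=5: D_i=min(2*2^5,6)=6, bounds=[3,6]
  i=6: D_i=min(2*2^6,6)=6, bounds=[3,6]
  i=7: D_i=min(2*2^7,6)=6, bounds=[3,6]
  i=8: D_i=min(2*2^8,6)=6, bounds=[3,6]

Answer: [1,2] [2,4] [3,6] [3,6] [3,6] [3,6] [3,6] [3,6] [3,6]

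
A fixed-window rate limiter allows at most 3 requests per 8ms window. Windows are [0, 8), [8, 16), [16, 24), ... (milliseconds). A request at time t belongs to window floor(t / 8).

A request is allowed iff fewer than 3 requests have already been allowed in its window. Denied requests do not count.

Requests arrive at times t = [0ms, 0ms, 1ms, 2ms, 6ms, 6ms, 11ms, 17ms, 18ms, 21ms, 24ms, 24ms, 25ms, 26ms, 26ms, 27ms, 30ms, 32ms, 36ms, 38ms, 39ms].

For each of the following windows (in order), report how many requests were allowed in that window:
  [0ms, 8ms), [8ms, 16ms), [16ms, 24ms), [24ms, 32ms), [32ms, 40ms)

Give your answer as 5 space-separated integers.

Processing requests:
  req#1 t=0ms (window 0): ALLOW
  req#2 t=0ms (window 0): ALLOW
  req#3 t=1ms (window 0): ALLOW
  req#4 t=2ms (window 0): DENY
  req#5 t=6ms (window 0): DENY
  req#6 t=6ms (window 0): DENY
  req#7 t=11ms (window 1): ALLOW
  req#8 t=17ms (window 2): ALLOW
  req#9 t=18ms (window 2): ALLOW
  req#10 t=21ms (window 2): ALLOW
  req#11 t=24ms (window 3): ALLOW
  req#12 t=24ms (window 3): ALLOW
  req#13 t=25ms (window 3): ALLOW
  req#14 t=26ms (window 3): DENY
  req#15 t=26ms (window 3): DENY
  req#16 t=27ms (window 3): DENY
  req#17 t=30ms (window 3): DENY
  req#18 t=32ms (window 4): ALLOW
  req#19 t=36ms (window 4): ALLOW
  req#20 t=38ms (window 4): ALLOW
  req#21 t=39ms (window 4): DENY

Allowed counts by window: 3 1 3 3 3

Answer: 3 1 3 3 3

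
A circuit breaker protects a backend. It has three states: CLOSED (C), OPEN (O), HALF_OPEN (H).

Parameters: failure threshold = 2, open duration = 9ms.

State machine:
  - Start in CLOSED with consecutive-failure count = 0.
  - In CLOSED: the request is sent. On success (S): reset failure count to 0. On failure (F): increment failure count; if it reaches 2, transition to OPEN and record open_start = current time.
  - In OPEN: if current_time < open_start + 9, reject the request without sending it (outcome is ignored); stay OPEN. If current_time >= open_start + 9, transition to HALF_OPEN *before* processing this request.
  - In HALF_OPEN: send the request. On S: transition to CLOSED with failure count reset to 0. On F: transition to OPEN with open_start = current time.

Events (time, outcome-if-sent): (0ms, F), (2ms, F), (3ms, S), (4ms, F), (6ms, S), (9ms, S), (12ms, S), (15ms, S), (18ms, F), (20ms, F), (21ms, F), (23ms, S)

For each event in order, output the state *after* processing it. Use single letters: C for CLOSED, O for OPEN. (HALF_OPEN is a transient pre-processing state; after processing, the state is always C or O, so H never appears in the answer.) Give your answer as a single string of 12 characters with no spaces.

State after each event:
  event#1 t=0ms outcome=F: state=CLOSED
  event#2 t=2ms outcome=F: state=OPEN
  event#3 t=3ms outcome=S: state=OPEN
  event#4 t=4ms outcome=F: state=OPEN
  event#5 t=6ms outcome=S: state=OPEN
  event#6 t=9ms outcome=S: state=OPEN
  event#7 t=12ms outcome=S: state=CLOSED
  event#8 t=15ms outcome=S: state=CLOSED
  event#9 t=18ms outcome=F: state=CLOSED
  event#10 t=20ms outcome=F: state=OPEN
  event#11 t=21ms outcome=F: state=OPEN
  event#12 t=23ms outcome=S: state=OPEN

Answer: COOOOOCCCOOO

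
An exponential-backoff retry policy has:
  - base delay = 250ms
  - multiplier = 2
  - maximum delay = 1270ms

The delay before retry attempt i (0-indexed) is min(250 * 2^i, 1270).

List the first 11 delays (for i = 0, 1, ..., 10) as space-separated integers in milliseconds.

Computing each delay:
  i=0: min(250*2^0, 1270) = 250
  i=1: min(250*2^1, 1270) = 500
  i=2: min(250*2^2, 1270) = 1000
  i=3: min(250*2^3, 1270) = 1270
  i=4: min(250*2^4, 1270) = 1270
  i=5: min(250*2^5, 1270) = 1270
  i=6: min(250*2^6, 1270) = 1270
  i=7: min(250*2^7, 1270) = 1270
  i=8: min(250*2^8, 1270) = 1270
  i=9: min(250*2^9, 1270) = 1270
  i=10: min(250*2^10, 1270) = 1270

Answer: 250 500 1000 1270 1270 1270 1270 1270 1270 1270 1270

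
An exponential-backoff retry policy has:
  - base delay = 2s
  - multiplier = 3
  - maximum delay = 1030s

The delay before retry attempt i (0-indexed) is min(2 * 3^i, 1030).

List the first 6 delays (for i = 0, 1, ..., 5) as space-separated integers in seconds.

Computing each delay:
  i=0: min(2*3^0, 1030) = 2
  i=1: min(2*3^1, 1030) = 6
  i=2: min(2*3^2, 1030) = 18
  i=3: min(2*3^3, 1030) = 54
  i=4: min(2*3^4, 1030) = 162
  i=5: min(2*3^5, 1030) = 486

Answer: 2 6 18 54 162 486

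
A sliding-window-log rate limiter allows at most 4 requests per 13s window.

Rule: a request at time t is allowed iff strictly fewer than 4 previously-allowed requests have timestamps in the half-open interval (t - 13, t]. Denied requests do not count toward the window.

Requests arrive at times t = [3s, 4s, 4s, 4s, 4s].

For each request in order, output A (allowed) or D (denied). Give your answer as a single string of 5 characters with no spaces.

Answer: AAAAD

Derivation:
Tracking allowed requests in the window:
  req#1 t=3s: ALLOW
  req#2 t=4s: ALLOW
  req#3 t=4s: ALLOW
  req#4 t=4s: ALLOW
  req#5 t=4s: DENY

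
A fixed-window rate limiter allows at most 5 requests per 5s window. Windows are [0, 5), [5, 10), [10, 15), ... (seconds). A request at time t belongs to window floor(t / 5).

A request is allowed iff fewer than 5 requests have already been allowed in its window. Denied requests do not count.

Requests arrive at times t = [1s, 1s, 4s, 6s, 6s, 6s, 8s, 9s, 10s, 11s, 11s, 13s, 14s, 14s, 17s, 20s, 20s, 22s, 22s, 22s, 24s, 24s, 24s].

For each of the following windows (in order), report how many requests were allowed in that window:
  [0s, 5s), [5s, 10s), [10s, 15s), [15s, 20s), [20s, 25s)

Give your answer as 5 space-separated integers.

Processing requests:
  req#1 t=1s (window 0): ALLOW
  req#2 t=1s (window 0): ALLOW
  req#3 t=4s (window 0): ALLOW
  req#4 t=6s (window 1): ALLOW
  req#5 t=6s (window 1): ALLOW
  req#6 t=6s (window 1): ALLOW
  req#7 t=8s (window 1): ALLOW
  req#8 t=9s (window 1): ALLOW
  req#9 t=10s (window 2): ALLOW
  req#10 t=11s (window 2): ALLOW
  req#11 t=11s (window 2): ALLOW
  req#12 t=13s (window 2): ALLOW
  req#13 t=14s (window 2): ALLOW
  req#14 t=14s (window 2): DENY
  req#15 t=17s (window 3): ALLOW
  req#16 t=20s (window 4): ALLOW
  req#17 t=20s (window 4): ALLOW
  req#18 t=22s (window 4): ALLOW
  req#19 t=22s (window 4): ALLOW
  req#20 t=22s (window 4): ALLOW
  req#21 t=24s (window 4): DENY
  req#22 t=24s (window 4): DENY
  req#23 t=24s (window 4): DENY

Allowed counts by window: 3 5 5 1 5

Answer: 3 5 5 1 5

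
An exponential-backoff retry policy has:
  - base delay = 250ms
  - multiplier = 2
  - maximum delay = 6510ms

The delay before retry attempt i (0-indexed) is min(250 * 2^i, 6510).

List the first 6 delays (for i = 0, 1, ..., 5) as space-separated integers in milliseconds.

Computing each delay:
  i=0: min(250*2^0, 6510) = 250
  i=1: min(250*2^1, 6510) = 500
  i=2: min(250*2^2, 6510) = 1000
  i=3: min(250*2^3, 6510) = 2000
  i=4: min(250*2^4, 6510) = 4000
  i=5: min(250*2^5, 6510) = 6510

Answer: 250 500 1000 2000 4000 6510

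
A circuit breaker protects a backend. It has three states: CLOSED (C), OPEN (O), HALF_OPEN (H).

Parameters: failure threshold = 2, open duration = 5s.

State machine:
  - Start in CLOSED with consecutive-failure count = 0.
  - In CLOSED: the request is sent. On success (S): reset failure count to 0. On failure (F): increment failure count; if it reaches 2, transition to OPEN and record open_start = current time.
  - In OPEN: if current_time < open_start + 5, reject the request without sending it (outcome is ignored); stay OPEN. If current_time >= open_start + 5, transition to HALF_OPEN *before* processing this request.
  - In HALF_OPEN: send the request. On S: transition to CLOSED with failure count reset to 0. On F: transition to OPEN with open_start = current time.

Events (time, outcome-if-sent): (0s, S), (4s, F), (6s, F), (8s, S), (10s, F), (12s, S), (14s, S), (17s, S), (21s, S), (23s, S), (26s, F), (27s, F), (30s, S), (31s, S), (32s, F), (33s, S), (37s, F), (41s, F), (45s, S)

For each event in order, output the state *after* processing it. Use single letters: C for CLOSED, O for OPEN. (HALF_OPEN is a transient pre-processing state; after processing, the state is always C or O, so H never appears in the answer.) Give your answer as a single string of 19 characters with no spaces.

Answer: CCOOOCCCCCCOOOOOOOC

Derivation:
State after each event:
  event#1 t=0s outcome=S: state=CLOSED
  event#2 t=4s outcome=F: state=CLOSED
  event#3 t=6s outcome=F: state=OPEN
  event#4 t=8s outcome=S: state=OPEN
  event#5 t=10s outcome=F: state=OPEN
  event#6 t=12s outcome=S: state=CLOSED
  event#7 t=14s outcome=S: state=CLOSED
  event#8 t=17s outcome=S: state=CLOSED
  event#9 t=21s outcome=S: state=CLOSED
  event#10 t=23s outcome=S: state=CLOSED
  event#11 t=26s outcome=F: state=CLOSED
  event#12 t=27s outcome=F: state=OPEN
  event#13 t=30s outcome=S: state=OPEN
  event#14 t=31s outcome=S: state=OPEN
  event#15 t=32s outcome=F: state=OPEN
  event#16 t=33s outcome=S: state=OPEN
  event#17 t=37s outcome=F: state=OPEN
  event#18 t=41s outcome=F: state=OPEN
  event#19 t=45s outcome=S: state=CLOSED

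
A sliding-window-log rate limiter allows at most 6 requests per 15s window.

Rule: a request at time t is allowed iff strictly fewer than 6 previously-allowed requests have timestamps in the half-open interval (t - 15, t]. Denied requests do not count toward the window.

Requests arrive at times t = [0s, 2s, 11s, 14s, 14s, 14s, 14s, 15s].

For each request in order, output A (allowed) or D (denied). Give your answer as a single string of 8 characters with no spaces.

Answer: AAAAAADA

Derivation:
Tracking allowed requests in the window:
  req#1 t=0s: ALLOW
  req#2 t=2s: ALLOW
  req#3 t=11s: ALLOW
  req#4 t=14s: ALLOW
  req#5 t=14s: ALLOW
  req#6 t=14s: ALLOW
  req#7 t=14s: DENY
  req#8 t=15s: ALLOW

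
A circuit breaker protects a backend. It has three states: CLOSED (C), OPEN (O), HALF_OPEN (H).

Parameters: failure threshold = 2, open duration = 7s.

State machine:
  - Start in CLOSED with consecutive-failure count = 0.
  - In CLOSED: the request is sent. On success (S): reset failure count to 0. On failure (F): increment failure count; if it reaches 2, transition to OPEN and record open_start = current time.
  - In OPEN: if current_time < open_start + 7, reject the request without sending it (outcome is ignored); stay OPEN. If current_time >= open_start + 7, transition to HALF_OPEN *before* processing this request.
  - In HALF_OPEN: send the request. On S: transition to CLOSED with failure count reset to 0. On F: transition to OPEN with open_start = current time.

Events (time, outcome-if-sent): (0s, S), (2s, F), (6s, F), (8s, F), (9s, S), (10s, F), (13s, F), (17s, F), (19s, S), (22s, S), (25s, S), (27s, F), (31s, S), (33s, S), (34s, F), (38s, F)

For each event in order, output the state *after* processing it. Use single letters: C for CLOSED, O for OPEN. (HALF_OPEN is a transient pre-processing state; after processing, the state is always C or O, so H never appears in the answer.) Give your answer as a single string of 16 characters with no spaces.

State after each event:
  event#1 t=0s outcome=S: state=CLOSED
  event#2 t=2s outcome=F: state=CLOSED
  event#3 t=6s outcome=F: state=OPEN
  event#4 t=8s outcome=F: state=OPEN
  event#5 t=9s outcome=S: state=OPEN
  event#6 t=10s outcome=F: state=OPEN
  event#7 t=13s outcome=F: state=OPEN
  event#8 t=17s outcome=F: state=OPEN
  event#9 t=19s outcome=S: state=OPEN
  event#10 t=22s outcome=S: state=CLOSED
  event#11 t=25s outcome=S: state=CLOSED
  event#12 t=27s outcome=F: state=CLOSED
  event#13 t=31s outcome=S: state=CLOSED
  event#14 t=33s outcome=S: state=CLOSED
  event#15 t=34s outcome=F: state=CLOSED
  event#16 t=38s outcome=F: state=OPEN

Answer: CCOOOOOOOCCCCCCO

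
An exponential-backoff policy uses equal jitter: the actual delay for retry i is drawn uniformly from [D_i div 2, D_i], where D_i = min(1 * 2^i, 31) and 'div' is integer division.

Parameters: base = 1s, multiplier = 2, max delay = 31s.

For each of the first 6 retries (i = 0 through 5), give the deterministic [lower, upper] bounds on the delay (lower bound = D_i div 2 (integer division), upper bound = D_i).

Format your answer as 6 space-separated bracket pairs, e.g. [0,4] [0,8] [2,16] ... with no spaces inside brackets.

Computing bounds per retry:
  i=0: D_i=min(1*2^0,31)=1, bounds=[0,1]
  i=1: D_i=min(1*2^1,31)=2, bounds=[1,2]
  i=2: D_i=min(1*2^2,31)=4, bounds=[2,4]
  i=3: D_i=min(1*2^3,31)=8, bounds=[4,8]
  i=4: D_i=min(1*2^4,31)=16, bounds=[8,16]
  i=5: D_i=min(1*2^5,31)=31, bounds=[15,31]

Answer: [0,1] [1,2] [2,4] [4,8] [8,16] [15,31]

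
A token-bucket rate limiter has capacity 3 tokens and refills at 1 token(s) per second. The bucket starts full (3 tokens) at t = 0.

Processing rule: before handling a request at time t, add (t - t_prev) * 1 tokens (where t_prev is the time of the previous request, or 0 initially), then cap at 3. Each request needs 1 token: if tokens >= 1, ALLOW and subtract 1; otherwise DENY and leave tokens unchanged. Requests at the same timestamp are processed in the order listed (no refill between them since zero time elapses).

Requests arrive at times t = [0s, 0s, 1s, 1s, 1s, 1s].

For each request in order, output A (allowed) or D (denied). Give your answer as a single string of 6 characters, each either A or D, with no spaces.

Simulating step by step:
  req#1 t=0s: ALLOW
  req#2 t=0s: ALLOW
  req#3 t=1s: ALLOW
  req#4 t=1s: ALLOW
  req#5 t=1s: DENY
  req#6 t=1s: DENY

Answer: AAAADD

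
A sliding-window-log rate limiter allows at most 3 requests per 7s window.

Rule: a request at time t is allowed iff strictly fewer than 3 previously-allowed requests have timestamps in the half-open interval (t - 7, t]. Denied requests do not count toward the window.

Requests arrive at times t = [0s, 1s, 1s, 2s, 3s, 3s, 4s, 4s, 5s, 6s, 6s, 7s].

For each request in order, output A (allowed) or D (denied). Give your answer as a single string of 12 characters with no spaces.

Tracking allowed requests in the window:
  req#1 t=0s: ALLOW
  req#2 t=1s: ALLOW
  req#3 t=1s: ALLOW
  req#4 t=2s: DENY
  req#5 t=3s: DENY
  req#6 t=3s: DENY
  req#7 t=4s: DENY
  req#8 t=4s: DENY
  req#9 t=5s: DENY
  req#10 t=6s: DENY
  req#11 t=6s: DENY
  req#12 t=7s: ALLOW

Answer: AAADDDDDDDDA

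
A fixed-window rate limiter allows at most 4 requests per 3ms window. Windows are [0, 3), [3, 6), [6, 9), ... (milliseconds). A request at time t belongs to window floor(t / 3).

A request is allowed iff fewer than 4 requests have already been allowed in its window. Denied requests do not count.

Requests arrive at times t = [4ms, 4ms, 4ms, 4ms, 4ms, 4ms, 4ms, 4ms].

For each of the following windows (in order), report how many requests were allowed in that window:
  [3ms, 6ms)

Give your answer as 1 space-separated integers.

Answer: 4

Derivation:
Processing requests:
  req#1 t=4ms (window 1): ALLOW
  req#2 t=4ms (window 1): ALLOW
  req#3 t=4ms (window 1): ALLOW
  req#4 t=4ms (window 1): ALLOW
  req#5 t=4ms (window 1): DENY
  req#6 t=4ms (window 1): DENY
  req#7 t=4ms (window 1): DENY
  req#8 t=4ms (window 1): DENY

Allowed counts by window: 4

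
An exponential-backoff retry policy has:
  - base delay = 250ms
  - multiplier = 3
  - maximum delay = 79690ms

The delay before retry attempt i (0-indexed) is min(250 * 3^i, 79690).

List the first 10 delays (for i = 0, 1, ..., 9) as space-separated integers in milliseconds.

Answer: 250 750 2250 6750 20250 60750 79690 79690 79690 79690

Derivation:
Computing each delay:
  i=0: min(250*3^0, 79690) = 250
  i=1: min(250*3^1, 79690) = 750
  i=2: min(250*3^2, 79690) = 2250
  i=3: min(250*3^3, 79690) = 6750
  i=4: min(250*3^4, 79690) = 20250
  i=5: min(250*3^5, 79690) = 60750
  i=6: min(250*3^6, 79690) = 79690
  i=7: min(250*3^7, 79690) = 79690
  i=8: min(250*3^8, 79690) = 79690
  i=9: min(250*3^9, 79690) = 79690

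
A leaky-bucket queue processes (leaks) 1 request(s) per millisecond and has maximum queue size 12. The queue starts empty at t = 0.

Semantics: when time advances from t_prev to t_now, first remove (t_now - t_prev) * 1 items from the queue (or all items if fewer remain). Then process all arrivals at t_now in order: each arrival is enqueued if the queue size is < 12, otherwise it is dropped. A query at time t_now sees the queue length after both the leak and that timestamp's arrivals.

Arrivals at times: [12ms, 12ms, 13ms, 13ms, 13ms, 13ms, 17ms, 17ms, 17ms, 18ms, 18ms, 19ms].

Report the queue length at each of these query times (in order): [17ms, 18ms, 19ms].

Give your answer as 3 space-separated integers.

Answer: 4 5 5

Derivation:
Queue lengths at query times:
  query t=17ms: backlog = 4
  query t=18ms: backlog = 5
  query t=19ms: backlog = 5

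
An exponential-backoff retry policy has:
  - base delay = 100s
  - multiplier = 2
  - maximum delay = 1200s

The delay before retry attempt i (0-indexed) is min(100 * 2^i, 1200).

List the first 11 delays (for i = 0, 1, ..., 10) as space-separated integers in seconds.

Answer: 100 200 400 800 1200 1200 1200 1200 1200 1200 1200

Derivation:
Computing each delay:
  i=0: min(100*2^0, 1200) = 100
  i=1: min(100*2^1, 1200) = 200
  i=2: min(100*2^2, 1200) = 400
  i=3: min(100*2^3, 1200) = 800
  i=4: min(100*2^4, 1200) = 1200
  i=5: min(100*2^5, 1200) = 1200
  i=6: min(100*2^6, 1200) = 1200
  i=7: min(100*2^7, 1200) = 1200
  i=8: min(100*2^8, 1200) = 1200
  i=9: min(100*2^9, 1200) = 1200
  i=10: min(100*2^10, 1200) = 1200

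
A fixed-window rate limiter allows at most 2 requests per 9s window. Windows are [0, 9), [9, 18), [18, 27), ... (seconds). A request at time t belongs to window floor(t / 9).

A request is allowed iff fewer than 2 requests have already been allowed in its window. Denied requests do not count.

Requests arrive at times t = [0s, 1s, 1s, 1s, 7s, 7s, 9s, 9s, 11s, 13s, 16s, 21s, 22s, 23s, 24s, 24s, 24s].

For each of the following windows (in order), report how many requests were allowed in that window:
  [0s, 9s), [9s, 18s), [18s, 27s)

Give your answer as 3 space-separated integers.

Processing requests:
  req#1 t=0s (window 0): ALLOW
  req#2 t=1s (window 0): ALLOW
  req#3 t=1s (window 0): DENY
  req#4 t=1s (window 0): DENY
  req#5 t=7s (window 0): DENY
  req#6 t=7s (window 0): DENY
  req#7 t=9s (window 1): ALLOW
  req#8 t=9s (window 1): ALLOW
  req#9 t=11s (window 1): DENY
  req#10 t=13s (window 1): DENY
  req#11 t=16s (window 1): DENY
  req#12 t=21s (window 2): ALLOW
  req#13 t=22s (window 2): ALLOW
  req#14 t=23s (window 2): DENY
  req#15 t=24s (window 2): DENY
  req#16 t=24s (window 2): DENY
  req#17 t=24s (window 2): DENY

Allowed counts by window: 2 2 2

Answer: 2 2 2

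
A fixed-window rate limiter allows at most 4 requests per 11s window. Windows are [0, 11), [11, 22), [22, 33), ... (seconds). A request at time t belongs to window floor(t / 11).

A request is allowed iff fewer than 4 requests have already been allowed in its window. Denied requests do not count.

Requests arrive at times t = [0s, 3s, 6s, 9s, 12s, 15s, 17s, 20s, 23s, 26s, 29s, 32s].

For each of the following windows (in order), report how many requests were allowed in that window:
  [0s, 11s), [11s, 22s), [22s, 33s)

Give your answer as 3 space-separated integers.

Processing requests:
  req#1 t=0s (window 0): ALLOW
  req#2 t=3s (window 0): ALLOW
  req#3 t=6s (window 0): ALLOW
  req#4 t=9s (window 0): ALLOW
  req#5 t=12s (window 1): ALLOW
  req#6 t=15s (window 1): ALLOW
  req#7 t=17s (window 1): ALLOW
  req#8 t=20s (window 1): ALLOW
  req#9 t=23s (window 2): ALLOW
  req#10 t=26s (window 2): ALLOW
  req#11 t=29s (window 2): ALLOW
  req#12 t=32s (window 2): ALLOW

Allowed counts by window: 4 4 4

Answer: 4 4 4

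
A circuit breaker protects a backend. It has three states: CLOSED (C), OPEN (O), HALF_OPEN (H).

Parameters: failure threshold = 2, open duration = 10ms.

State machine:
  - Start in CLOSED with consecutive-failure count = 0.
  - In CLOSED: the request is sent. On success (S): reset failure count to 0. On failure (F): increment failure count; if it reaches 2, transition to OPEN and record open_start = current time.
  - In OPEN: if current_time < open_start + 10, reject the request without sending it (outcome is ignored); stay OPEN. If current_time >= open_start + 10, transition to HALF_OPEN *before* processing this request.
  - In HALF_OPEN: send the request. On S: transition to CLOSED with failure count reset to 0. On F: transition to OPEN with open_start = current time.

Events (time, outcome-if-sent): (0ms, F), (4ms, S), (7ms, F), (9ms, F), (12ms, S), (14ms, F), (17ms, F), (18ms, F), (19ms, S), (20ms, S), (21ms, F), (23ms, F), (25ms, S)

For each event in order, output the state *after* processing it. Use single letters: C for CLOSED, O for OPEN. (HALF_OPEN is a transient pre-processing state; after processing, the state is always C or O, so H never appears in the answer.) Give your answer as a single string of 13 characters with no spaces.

State after each event:
  event#1 t=0ms outcome=F: state=CLOSED
  event#2 t=4ms outcome=S: state=CLOSED
  event#3 t=7ms outcome=F: state=CLOSED
  event#4 t=9ms outcome=F: state=OPEN
  event#5 t=12ms outcome=S: state=OPEN
  event#6 t=14ms outcome=F: state=OPEN
  event#7 t=17ms outcome=F: state=OPEN
  event#8 t=18ms outcome=F: state=OPEN
  event#9 t=19ms outcome=S: state=CLOSED
  event#10 t=20ms outcome=S: state=CLOSED
  event#11 t=21ms outcome=F: state=CLOSED
  event#12 t=23ms outcome=F: state=OPEN
  event#13 t=25ms outcome=S: state=OPEN

Answer: CCCOOOOOCCCOO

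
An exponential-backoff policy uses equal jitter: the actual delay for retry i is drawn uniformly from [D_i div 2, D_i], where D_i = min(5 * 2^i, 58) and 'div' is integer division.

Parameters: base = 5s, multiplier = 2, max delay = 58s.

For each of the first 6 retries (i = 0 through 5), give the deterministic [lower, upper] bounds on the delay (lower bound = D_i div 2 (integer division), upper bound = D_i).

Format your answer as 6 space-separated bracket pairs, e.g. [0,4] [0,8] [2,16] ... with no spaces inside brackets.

Computing bounds per retry:
  i=0: D_i=min(5*2^0,58)=5, bounds=[2,5]
  i=1: D_i=min(5*2^1,58)=10, bounds=[5,10]
  i=2: D_i=min(5*2^2,58)=20, bounds=[10,20]
  i=3: D_i=min(5*2^3,58)=40, bounds=[20,40]
  i=4: D_i=min(5*2^4,58)=58, bounds=[29,58]
  i=5: D_i=min(5*2^5,58)=58, bounds=[29,58]

Answer: [2,5] [5,10] [10,20] [20,40] [29,58] [29,58]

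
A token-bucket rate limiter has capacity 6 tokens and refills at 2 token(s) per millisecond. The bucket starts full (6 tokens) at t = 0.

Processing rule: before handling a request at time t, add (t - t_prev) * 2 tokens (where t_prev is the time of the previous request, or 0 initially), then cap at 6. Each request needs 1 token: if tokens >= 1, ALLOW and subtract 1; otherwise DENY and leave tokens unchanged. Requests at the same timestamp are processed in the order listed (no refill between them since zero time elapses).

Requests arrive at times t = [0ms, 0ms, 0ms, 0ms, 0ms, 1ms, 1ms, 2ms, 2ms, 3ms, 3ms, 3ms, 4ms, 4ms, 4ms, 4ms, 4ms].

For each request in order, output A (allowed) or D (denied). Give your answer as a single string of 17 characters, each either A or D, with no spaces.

Answer: AAAAAAAAAAAAAADDD

Derivation:
Simulating step by step:
  req#1 t=0ms: ALLOW
  req#2 t=0ms: ALLOW
  req#3 t=0ms: ALLOW
  req#4 t=0ms: ALLOW
  req#5 t=0ms: ALLOW
  req#6 t=1ms: ALLOW
  req#7 t=1ms: ALLOW
  req#8 t=2ms: ALLOW
  req#9 t=2ms: ALLOW
  req#10 t=3ms: ALLOW
  req#11 t=3ms: ALLOW
  req#12 t=3ms: ALLOW
  req#13 t=4ms: ALLOW
  req#14 t=4ms: ALLOW
  req#15 t=4ms: DENY
  req#16 t=4ms: DENY
  req#17 t=4ms: DENY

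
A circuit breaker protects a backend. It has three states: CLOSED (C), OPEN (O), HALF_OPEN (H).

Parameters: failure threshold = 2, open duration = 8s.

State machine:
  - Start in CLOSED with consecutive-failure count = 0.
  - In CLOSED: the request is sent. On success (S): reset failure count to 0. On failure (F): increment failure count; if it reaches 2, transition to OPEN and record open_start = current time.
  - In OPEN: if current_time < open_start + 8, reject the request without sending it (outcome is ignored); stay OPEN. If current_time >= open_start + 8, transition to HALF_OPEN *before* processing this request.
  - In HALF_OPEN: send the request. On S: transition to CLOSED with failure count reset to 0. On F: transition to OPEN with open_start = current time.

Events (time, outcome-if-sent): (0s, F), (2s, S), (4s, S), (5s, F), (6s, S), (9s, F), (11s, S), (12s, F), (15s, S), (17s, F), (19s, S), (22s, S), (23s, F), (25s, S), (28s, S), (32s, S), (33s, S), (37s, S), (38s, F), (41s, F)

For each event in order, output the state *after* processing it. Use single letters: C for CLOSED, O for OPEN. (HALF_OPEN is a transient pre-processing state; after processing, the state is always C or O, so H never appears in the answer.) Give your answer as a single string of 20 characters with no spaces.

Answer: CCCCCCCCCCCCCCCCCCCO

Derivation:
State after each event:
  event#1 t=0s outcome=F: state=CLOSED
  event#2 t=2s outcome=S: state=CLOSED
  event#3 t=4s outcome=S: state=CLOSED
  event#4 t=5s outcome=F: state=CLOSED
  event#5 t=6s outcome=S: state=CLOSED
  event#6 t=9s outcome=F: state=CLOSED
  event#7 t=11s outcome=S: state=CLOSED
  event#8 t=12s outcome=F: state=CLOSED
  event#9 t=15s outcome=S: state=CLOSED
  event#10 t=17s outcome=F: state=CLOSED
  event#11 t=19s outcome=S: state=CLOSED
  event#12 t=22s outcome=S: state=CLOSED
  event#13 t=23s outcome=F: state=CLOSED
  event#14 t=25s outcome=S: state=CLOSED
  event#15 t=28s outcome=S: state=CLOSED
  event#16 t=32s outcome=S: state=CLOSED
  event#17 t=33s outcome=S: state=CLOSED
  event#18 t=37s outcome=S: state=CLOSED
  event#19 t=38s outcome=F: state=CLOSED
  event#20 t=41s outcome=F: state=OPEN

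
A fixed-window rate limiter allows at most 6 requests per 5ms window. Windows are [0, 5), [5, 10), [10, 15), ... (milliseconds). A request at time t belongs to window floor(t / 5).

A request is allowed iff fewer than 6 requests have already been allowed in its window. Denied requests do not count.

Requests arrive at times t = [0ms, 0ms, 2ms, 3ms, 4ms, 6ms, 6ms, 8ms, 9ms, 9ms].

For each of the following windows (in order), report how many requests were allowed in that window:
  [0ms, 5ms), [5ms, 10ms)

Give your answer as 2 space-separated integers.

Processing requests:
  req#1 t=0ms (window 0): ALLOW
  req#2 t=0ms (window 0): ALLOW
  req#3 t=2ms (window 0): ALLOW
  req#4 t=3ms (window 0): ALLOW
  req#5 t=4ms (window 0): ALLOW
  req#6 t=6ms (window 1): ALLOW
  req#7 t=6ms (window 1): ALLOW
  req#8 t=8ms (window 1): ALLOW
  req#9 t=9ms (window 1): ALLOW
  req#10 t=9ms (window 1): ALLOW

Allowed counts by window: 5 5

Answer: 5 5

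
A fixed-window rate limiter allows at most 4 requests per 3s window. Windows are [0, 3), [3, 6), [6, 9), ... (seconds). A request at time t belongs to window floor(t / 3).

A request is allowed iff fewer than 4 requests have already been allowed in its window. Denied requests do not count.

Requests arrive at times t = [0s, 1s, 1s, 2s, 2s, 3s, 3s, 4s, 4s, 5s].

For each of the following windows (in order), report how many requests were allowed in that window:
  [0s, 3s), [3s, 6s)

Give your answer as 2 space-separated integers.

Processing requests:
  req#1 t=0s (window 0): ALLOW
  req#2 t=1s (window 0): ALLOW
  req#3 t=1s (window 0): ALLOW
  req#4 t=2s (window 0): ALLOW
  req#5 t=2s (window 0): DENY
  req#6 t=3s (window 1): ALLOW
  req#7 t=3s (window 1): ALLOW
  req#8 t=4s (window 1): ALLOW
  req#9 t=4s (window 1): ALLOW
  req#10 t=5s (window 1): DENY

Allowed counts by window: 4 4

Answer: 4 4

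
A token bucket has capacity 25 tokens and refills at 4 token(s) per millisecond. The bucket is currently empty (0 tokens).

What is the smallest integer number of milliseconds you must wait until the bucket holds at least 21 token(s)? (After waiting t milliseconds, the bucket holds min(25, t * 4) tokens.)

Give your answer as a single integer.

Need t * 4 >= 21, so t >= 21/4.
Smallest integer t = ceil(21/4) = 6.

Answer: 6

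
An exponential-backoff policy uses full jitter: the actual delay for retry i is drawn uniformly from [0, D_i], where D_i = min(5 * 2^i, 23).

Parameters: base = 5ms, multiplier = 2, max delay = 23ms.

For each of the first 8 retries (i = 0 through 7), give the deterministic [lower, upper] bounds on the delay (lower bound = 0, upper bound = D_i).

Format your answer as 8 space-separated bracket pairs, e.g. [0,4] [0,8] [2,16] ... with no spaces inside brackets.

Computing bounds per retry:
  i=0: D_i=min(5*2^0,23)=5, bounds=[0,5]
  i=1: D_i=min(5*2^1,23)=10, bounds=[0,10]
  i=2: D_i=min(5*2^2,23)=20, bounds=[0,20]
  i=3: D_i=min(5*2^3,23)=23, bounds=[0,23]
  i=4: D_i=min(5*2^4,23)=23, bounds=[0,23]
  i=5: D_i=min(5*2^5,23)=23, bounds=[0,23]
  i=6: D_i=min(5*2^6,23)=23, bounds=[0,23]
  i=7: D_i=min(5*2^7,23)=23, bounds=[0,23]

Answer: [0,5] [0,10] [0,20] [0,23] [0,23] [0,23] [0,23] [0,23]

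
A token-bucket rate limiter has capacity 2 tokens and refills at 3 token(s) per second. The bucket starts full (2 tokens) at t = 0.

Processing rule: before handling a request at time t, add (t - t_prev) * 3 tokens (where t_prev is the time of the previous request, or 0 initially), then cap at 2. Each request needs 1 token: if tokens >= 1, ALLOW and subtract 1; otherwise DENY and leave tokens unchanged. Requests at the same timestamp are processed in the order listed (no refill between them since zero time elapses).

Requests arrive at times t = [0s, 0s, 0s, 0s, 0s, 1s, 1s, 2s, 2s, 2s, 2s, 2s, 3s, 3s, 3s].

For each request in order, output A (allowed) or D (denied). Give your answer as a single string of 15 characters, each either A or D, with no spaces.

Simulating step by step:
  req#1 t=0s: ALLOW
  req#2 t=0s: ALLOW
  req#3 t=0s: DENY
  req#4 t=0s: DENY
  req#5 t=0s: DENY
  req#6 t=1s: ALLOW
  req#7 t=1s: ALLOW
  req#8 t=2s: ALLOW
  req#9 t=2s: ALLOW
  req#10 t=2s: DENY
  req#11 t=2s: DENY
  req#12 t=2s: DENY
  req#13 t=3s: ALLOW
  req#14 t=3s: ALLOW
  req#15 t=3s: DENY

Answer: AADDDAAAADDDAAD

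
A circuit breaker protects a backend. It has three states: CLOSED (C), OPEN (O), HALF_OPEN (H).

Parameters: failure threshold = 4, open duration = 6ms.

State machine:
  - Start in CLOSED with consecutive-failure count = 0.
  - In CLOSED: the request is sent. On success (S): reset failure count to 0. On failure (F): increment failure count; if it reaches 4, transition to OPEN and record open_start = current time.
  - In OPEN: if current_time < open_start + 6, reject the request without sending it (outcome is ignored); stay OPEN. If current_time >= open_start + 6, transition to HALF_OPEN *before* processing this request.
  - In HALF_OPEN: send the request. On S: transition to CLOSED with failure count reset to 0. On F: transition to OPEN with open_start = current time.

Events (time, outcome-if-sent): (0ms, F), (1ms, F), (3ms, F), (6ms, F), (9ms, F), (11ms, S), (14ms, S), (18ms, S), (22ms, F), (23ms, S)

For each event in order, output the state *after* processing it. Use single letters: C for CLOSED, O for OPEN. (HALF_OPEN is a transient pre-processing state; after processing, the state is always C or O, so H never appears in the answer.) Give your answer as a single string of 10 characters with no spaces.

Answer: CCCOOOCCCC

Derivation:
State after each event:
  event#1 t=0ms outcome=F: state=CLOSED
  event#2 t=1ms outcome=F: state=CLOSED
  event#3 t=3ms outcome=F: state=CLOSED
  event#4 t=6ms outcome=F: state=OPEN
  event#5 t=9ms outcome=F: state=OPEN
  event#6 t=11ms outcome=S: state=OPEN
  event#7 t=14ms outcome=S: state=CLOSED
  event#8 t=18ms outcome=S: state=CLOSED
  event#9 t=22ms outcome=F: state=CLOSED
  event#10 t=23ms outcome=S: state=CLOSED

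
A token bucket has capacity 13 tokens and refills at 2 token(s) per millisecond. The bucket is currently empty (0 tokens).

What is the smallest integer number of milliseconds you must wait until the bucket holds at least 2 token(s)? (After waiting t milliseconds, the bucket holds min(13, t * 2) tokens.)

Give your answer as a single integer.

Need t * 2 >= 2, so t >= 2/2.
Smallest integer t = ceil(2/2) = 1.

Answer: 1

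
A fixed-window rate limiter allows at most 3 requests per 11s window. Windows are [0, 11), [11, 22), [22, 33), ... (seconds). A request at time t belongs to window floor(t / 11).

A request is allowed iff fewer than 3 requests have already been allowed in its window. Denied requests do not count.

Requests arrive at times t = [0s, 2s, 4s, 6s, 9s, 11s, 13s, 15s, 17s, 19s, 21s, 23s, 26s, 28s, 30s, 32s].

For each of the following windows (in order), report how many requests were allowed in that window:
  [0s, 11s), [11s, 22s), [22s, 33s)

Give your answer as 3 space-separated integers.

Processing requests:
  req#1 t=0s (window 0): ALLOW
  req#2 t=2s (window 0): ALLOW
  req#3 t=4s (window 0): ALLOW
  req#4 t=6s (window 0): DENY
  req#5 t=9s (window 0): DENY
  req#6 t=11s (window 1): ALLOW
  req#7 t=13s (window 1): ALLOW
  req#8 t=15s (window 1): ALLOW
  req#9 t=17s (window 1): DENY
  req#10 t=19s (window 1): DENY
  req#11 t=21s (window 1): DENY
  req#12 t=23s (window 2): ALLOW
  req#13 t=26s (window 2): ALLOW
  req#14 t=28s (window 2): ALLOW
  req#15 t=30s (window 2): DENY
  req#16 t=32s (window 2): DENY

Allowed counts by window: 3 3 3

Answer: 3 3 3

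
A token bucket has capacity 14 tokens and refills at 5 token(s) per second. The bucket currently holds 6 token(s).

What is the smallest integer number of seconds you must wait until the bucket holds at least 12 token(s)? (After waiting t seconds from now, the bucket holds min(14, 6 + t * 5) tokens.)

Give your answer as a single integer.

Need 6 + t * 5 >= 12, so t >= 6/5.
Smallest integer t = ceil(6/5) = 2.

Answer: 2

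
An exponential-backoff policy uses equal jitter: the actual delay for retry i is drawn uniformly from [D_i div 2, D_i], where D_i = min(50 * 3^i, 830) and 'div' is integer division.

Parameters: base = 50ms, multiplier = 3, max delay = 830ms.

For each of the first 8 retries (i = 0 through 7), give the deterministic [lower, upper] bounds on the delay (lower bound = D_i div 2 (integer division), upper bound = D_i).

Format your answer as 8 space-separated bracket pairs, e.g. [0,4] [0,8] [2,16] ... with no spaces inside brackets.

Computing bounds per retry:
  i=0: D_i=min(50*3^0,830)=50, bounds=[25,50]
  i=1: D_i=min(50*3^1,830)=150, bounds=[75,150]
  i=2: D_i=min(50*3^2,830)=450, bounds=[225,450]
  i=3: D_i=min(50*3^3,830)=830, bounds=[415,830]
  i=4: D_i=min(50*3^4,830)=830, bounds=[415,830]
  i=5: D_i=min(50*3^5,830)=830, bounds=[415,830]
  i=6: D_i=min(50*3^6,830)=830, bounds=[415,830]
  i=7: D_i=min(50*3^7,830)=830, bounds=[415,830]

Answer: [25,50] [75,150] [225,450] [415,830] [415,830] [415,830] [415,830] [415,830]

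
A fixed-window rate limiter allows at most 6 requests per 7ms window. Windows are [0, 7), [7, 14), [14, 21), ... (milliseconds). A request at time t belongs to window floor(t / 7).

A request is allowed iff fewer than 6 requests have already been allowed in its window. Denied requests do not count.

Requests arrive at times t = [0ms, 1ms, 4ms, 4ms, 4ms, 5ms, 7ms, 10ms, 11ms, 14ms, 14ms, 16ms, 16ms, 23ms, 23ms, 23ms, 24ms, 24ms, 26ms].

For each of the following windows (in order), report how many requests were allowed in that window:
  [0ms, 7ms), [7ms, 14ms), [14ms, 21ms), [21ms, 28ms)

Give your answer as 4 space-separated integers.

Answer: 6 3 4 6

Derivation:
Processing requests:
  req#1 t=0ms (window 0): ALLOW
  req#2 t=1ms (window 0): ALLOW
  req#3 t=4ms (window 0): ALLOW
  req#4 t=4ms (window 0): ALLOW
  req#5 t=4ms (window 0): ALLOW
  req#6 t=5ms (window 0): ALLOW
  req#7 t=7ms (window 1): ALLOW
  req#8 t=10ms (window 1): ALLOW
  req#9 t=11ms (window 1): ALLOW
  req#10 t=14ms (window 2): ALLOW
  req#11 t=14ms (window 2): ALLOW
  req#12 t=16ms (window 2): ALLOW
  req#13 t=16ms (window 2): ALLOW
  req#14 t=23ms (window 3): ALLOW
  req#15 t=23ms (window 3): ALLOW
  req#16 t=23ms (window 3): ALLOW
  req#17 t=24ms (window 3): ALLOW
  req#18 t=24ms (window 3): ALLOW
  req#19 t=26ms (window 3): ALLOW

Allowed counts by window: 6 3 4 6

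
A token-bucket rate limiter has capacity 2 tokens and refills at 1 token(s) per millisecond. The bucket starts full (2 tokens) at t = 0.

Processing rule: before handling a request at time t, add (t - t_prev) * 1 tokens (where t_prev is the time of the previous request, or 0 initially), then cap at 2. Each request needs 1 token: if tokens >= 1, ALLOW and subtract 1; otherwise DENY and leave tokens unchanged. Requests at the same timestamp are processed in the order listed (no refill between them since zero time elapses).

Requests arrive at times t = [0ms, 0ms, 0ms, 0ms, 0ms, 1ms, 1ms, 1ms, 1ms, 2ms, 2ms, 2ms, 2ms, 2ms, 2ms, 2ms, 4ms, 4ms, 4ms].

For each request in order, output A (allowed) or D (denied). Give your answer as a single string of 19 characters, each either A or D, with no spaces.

Answer: AADDDADDDADDDDDDAAD

Derivation:
Simulating step by step:
  req#1 t=0ms: ALLOW
  req#2 t=0ms: ALLOW
  req#3 t=0ms: DENY
  req#4 t=0ms: DENY
  req#5 t=0ms: DENY
  req#6 t=1ms: ALLOW
  req#7 t=1ms: DENY
  req#8 t=1ms: DENY
  req#9 t=1ms: DENY
  req#10 t=2ms: ALLOW
  req#11 t=2ms: DENY
  req#12 t=2ms: DENY
  req#13 t=2ms: DENY
  req#14 t=2ms: DENY
  req#15 t=2ms: DENY
  req#16 t=2ms: DENY
  req#17 t=4ms: ALLOW
  req#18 t=4ms: ALLOW
  req#19 t=4ms: DENY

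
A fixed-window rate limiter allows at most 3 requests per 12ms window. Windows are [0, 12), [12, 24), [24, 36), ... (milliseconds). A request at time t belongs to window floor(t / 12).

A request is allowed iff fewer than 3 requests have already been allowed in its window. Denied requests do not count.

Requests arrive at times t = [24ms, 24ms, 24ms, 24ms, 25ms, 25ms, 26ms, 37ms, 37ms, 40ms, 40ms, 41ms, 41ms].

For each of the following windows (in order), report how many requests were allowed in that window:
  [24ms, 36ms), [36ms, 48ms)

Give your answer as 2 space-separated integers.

Answer: 3 3

Derivation:
Processing requests:
  req#1 t=24ms (window 2): ALLOW
  req#2 t=24ms (window 2): ALLOW
  req#3 t=24ms (window 2): ALLOW
  req#4 t=24ms (window 2): DENY
  req#5 t=25ms (window 2): DENY
  req#6 t=25ms (window 2): DENY
  req#7 t=26ms (window 2): DENY
  req#8 t=37ms (window 3): ALLOW
  req#9 t=37ms (window 3): ALLOW
  req#10 t=40ms (window 3): ALLOW
  req#11 t=40ms (window 3): DENY
  req#12 t=41ms (window 3): DENY
  req#13 t=41ms (window 3): DENY

Allowed counts by window: 3 3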